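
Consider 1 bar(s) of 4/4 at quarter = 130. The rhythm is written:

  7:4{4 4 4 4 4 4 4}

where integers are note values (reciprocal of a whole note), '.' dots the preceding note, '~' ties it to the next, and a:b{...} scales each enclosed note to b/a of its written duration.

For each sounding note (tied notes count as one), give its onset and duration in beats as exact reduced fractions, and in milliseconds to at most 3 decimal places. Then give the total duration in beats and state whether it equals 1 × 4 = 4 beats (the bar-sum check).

1) 0.0ms=0b +263.736ms=4/7b
2) 263.736ms=4/7b +263.736ms=4/7b
3) 527.473ms=8/7b +263.736ms=4/7b
4) 791.209ms=12/7b +263.736ms=4/7b
5) 1054.945ms=16/7b +263.736ms=4/7b
6) 1318.681ms=20/7b +263.736ms=4/7b
7) 1582.418ms=24/7b +263.736ms=4/7b
Σ=4b of 4 (130bpm 4/4) — PASS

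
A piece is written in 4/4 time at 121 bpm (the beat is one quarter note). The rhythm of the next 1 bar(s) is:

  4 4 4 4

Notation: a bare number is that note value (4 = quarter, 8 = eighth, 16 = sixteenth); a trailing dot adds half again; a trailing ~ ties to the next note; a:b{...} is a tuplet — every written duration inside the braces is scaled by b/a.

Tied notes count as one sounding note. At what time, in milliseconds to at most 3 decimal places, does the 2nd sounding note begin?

note 2 onset = 1b = 495.868ms

1. 0.0ms @ 0 + 495.868ms (1)
2. 495.868ms @ 1 + 495.868ms (1)
3. 991.736ms @ 2 + 495.868ms (1)
4. 1487.603ms @ 3 + 495.868ms (1)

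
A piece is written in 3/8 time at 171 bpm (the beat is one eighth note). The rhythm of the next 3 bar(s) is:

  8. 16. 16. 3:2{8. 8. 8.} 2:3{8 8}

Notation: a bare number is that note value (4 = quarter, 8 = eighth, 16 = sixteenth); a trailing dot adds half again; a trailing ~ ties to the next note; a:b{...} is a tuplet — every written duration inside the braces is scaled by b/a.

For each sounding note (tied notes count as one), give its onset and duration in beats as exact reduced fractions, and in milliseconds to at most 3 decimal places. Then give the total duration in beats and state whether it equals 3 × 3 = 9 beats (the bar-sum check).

1) 0.0ms=0b +526.316ms=3/2b
2) 526.316ms=3/2b +263.158ms=3/4b
3) 789.474ms=9/4b +263.158ms=3/4b
4) 1052.632ms=3b +350.877ms=1b
5) 1403.509ms=4b +350.877ms=1b
6) 1754.386ms=5b +350.877ms=1b
7) 2105.263ms=6b +526.316ms=3/2b
8) 2631.579ms=15/2b +526.316ms=3/2b
Σ=9b of 9 (171bpm 3/8) — PASS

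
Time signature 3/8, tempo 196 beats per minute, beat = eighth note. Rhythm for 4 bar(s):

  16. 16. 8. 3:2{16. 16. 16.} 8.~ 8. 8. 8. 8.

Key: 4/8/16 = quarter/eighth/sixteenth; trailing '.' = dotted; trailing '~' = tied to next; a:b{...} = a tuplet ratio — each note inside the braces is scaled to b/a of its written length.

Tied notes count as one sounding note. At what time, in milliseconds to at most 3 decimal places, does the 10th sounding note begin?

note 10 onset = 21/2b = 3214.286ms

1. 0.0ms @ 0 + 229.592ms (3/4)
2. 229.592ms @ 3/4 + 229.592ms (3/4)
3. 459.184ms @ 3/2 + 459.184ms (3/2)
4. 918.367ms @ 3 + 153.061ms (1/2)
5. 1071.429ms @ 7/2 + 153.061ms (1/2)
6. 1224.49ms @ 4 + 153.061ms (1/2)
7. 1377.551ms @ 9/2 + 918.367ms (3)
8. 2295.918ms @ 15/2 + 459.184ms (3/2)
9. 2755.102ms @ 9 + 459.184ms (3/2)
10. 3214.286ms @ 21/2 + 459.184ms (3/2)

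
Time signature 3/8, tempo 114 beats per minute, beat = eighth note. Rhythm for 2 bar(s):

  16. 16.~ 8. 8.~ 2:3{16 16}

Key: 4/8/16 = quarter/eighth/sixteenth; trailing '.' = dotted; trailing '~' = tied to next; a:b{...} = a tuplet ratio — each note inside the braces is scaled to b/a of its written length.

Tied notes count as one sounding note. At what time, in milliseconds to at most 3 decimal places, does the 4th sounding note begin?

note 4 onset = 21/4b = 2763.158ms

1. 0.0ms @ 0 + 394.737ms (3/4)
2. 394.737ms @ 3/4 + 1184.211ms (9/4)
3. 1578.947ms @ 3 + 1184.211ms (9/4)
4. 2763.158ms @ 21/4 + 394.737ms (3/4)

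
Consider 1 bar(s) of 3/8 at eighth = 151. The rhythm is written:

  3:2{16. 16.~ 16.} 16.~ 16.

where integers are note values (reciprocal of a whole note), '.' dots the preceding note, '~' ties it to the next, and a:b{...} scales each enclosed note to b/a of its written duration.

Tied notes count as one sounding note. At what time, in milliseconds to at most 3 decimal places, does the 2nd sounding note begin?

1. 0.0ms @ 0 + 198.675ms (1/2)
2. 198.675ms @ 1/2 + 397.351ms (1)
3. 596.026ms @ 3/2 + 596.026ms (3/2)

note 2 onset = 1/2b = 198.675ms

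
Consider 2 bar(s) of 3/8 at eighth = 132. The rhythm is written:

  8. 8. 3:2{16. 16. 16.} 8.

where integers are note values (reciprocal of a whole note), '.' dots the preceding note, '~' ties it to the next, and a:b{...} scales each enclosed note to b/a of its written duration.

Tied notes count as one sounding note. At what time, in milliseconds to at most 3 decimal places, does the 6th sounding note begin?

1. 0.0ms @ 0 + 681.818ms (3/2)
2. 681.818ms @ 3/2 + 681.818ms (3/2)
3. 1363.636ms @ 3 + 227.273ms (1/2)
4. 1590.909ms @ 7/2 + 227.273ms (1/2)
5. 1818.182ms @ 4 + 227.273ms (1/2)
6. 2045.455ms @ 9/2 + 681.818ms (3/2)

note 6 onset = 9/2b = 2045.455ms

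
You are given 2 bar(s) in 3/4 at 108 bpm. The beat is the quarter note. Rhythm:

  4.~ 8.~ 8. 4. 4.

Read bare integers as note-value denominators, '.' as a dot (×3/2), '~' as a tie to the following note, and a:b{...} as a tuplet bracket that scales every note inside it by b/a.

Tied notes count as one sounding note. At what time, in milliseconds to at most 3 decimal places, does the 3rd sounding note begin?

note 3 onset = 9/2b = 2500.0ms

1. 0.0ms @ 0 + 1666.667ms (3)
2. 1666.667ms @ 3 + 833.333ms (3/2)
3. 2500.0ms @ 9/2 + 833.333ms (3/2)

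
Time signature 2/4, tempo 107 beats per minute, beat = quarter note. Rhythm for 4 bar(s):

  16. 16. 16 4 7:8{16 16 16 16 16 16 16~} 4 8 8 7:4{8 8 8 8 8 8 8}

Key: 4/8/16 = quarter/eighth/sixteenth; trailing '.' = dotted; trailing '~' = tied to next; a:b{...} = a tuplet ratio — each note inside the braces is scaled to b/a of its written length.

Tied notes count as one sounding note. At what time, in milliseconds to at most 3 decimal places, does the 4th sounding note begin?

1. 0.0ms @ 0 + 210.28ms (3/8)
2. 210.28ms @ 3/8 + 210.28ms (3/8)
3. 420.561ms @ 3/4 + 140.187ms (1/4)
4. 560.748ms @ 1 + 560.748ms (1)
5. 1121.495ms @ 2 + 160.214ms (2/7)
6. 1281.709ms @ 16/7 + 160.214ms (2/7)
7. 1441.923ms @ 18/7 + 160.214ms (2/7)
8. 1602.136ms @ 20/7 + 160.214ms (2/7)
9. 1762.35ms @ 22/7 + 160.214ms (2/7)
10. 1922.563ms @ 24/7 + 160.214ms (2/7)
11. 2082.777ms @ 26/7 + 720.961ms (9/7)
12. 2803.738ms @ 5 + 280.374ms (1/2)
13. 3084.112ms @ 11/2 + 280.374ms (1/2)
14. 3364.486ms @ 6 + 160.214ms (2/7)
15. 3524.7ms @ 44/7 + 160.214ms (2/7)
16. 3684.913ms @ 46/7 + 160.214ms (2/7)
17. 3845.127ms @ 48/7 + 160.214ms (2/7)
18. 4005.34ms @ 50/7 + 160.214ms (2/7)
19. 4165.554ms @ 52/7 + 160.214ms (2/7)
20. 4325.768ms @ 54/7 + 160.214ms (2/7)

note 4 onset = 1b = 560.748ms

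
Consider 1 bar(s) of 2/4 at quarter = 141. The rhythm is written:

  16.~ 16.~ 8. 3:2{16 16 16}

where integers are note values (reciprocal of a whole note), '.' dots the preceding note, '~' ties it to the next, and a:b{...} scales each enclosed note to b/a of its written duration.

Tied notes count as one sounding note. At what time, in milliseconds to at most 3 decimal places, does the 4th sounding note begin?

1. 0.0ms @ 0 + 638.298ms (3/2)
2. 638.298ms @ 3/2 + 70.922ms (1/6)
3. 709.22ms @ 5/3 + 70.922ms (1/6)
4. 780.142ms @ 11/6 + 70.922ms (1/6)

note 4 onset = 11/6b = 780.142ms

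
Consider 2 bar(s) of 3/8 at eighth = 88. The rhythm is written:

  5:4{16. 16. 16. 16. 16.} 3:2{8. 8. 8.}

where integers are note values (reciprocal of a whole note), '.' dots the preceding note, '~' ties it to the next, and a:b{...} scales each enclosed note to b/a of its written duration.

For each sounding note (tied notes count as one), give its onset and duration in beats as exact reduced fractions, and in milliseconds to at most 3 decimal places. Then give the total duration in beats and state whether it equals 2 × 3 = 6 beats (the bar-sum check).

1) 0.0ms=0b +409.091ms=3/5b
2) 409.091ms=3/5b +409.091ms=3/5b
3) 818.182ms=6/5b +409.091ms=3/5b
4) 1227.273ms=9/5b +409.091ms=3/5b
5) 1636.364ms=12/5b +409.091ms=3/5b
6) 2045.455ms=3b +681.818ms=1b
7) 2727.273ms=4b +681.818ms=1b
8) 3409.091ms=5b +681.818ms=1b
Σ=6b of 6 (88bpm 3/8) — PASS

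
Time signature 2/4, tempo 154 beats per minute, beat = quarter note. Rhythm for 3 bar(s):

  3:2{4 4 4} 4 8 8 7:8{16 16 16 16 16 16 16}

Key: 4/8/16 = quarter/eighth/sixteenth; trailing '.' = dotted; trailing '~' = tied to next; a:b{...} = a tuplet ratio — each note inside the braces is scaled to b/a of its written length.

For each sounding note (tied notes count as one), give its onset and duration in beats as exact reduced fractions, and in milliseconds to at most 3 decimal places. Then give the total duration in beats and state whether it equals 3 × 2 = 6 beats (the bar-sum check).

1) 0.0ms=0b +259.74ms=2/3b
2) 259.74ms=2/3b +259.74ms=2/3b
3) 519.481ms=4/3b +259.74ms=2/3b
4) 779.221ms=2b +389.61ms=1b
5) 1168.831ms=3b +194.805ms=1/2b
6) 1363.636ms=7/2b +194.805ms=1/2b
7) 1558.442ms=4b +111.317ms=2/7b
8) 1669.759ms=30/7b +111.317ms=2/7b
9) 1781.076ms=32/7b +111.317ms=2/7b
10) 1892.393ms=34/7b +111.317ms=2/7b
11) 2003.711ms=36/7b +111.317ms=2/7b
12) 2115.028ms=38/7b +111.317ms=2/7b
13) 2226.345ms=40/7b +111.317ms=2/7b
Σ=6b of 6 (154bpm 2/4) — PASS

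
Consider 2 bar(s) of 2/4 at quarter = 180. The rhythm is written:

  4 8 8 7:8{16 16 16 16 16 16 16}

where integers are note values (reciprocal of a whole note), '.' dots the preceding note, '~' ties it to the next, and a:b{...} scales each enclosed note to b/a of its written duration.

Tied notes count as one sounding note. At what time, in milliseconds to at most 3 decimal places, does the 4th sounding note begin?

note 4 onset = 2b = 666.667ms

1. 0.0ms @ 0 + 333.333ms (1)
2. 333.333ms @ 1 + 166.667ms (1/2)
3. 500.0ms @ 3/2 + 166.667ms (1/2)
4. 666.667ms @ 2 + 95.238ms (2/7)
5. 761.905ms @ 16/7 + 95.238ms (2/7)
6. 857.143ms @ 18/7 + 95.238ms (2/7)
7. 952.381ms @ 20/7 + 95.238ms (2/7)
8. 1047.619ms @ 22/7 + 95.238ms (2/7)
9. 1142.857ms @ 24/7 + 95.238ms (2/7)
10. 1238.095ms @ 26/7 + 95.238ms (2/7)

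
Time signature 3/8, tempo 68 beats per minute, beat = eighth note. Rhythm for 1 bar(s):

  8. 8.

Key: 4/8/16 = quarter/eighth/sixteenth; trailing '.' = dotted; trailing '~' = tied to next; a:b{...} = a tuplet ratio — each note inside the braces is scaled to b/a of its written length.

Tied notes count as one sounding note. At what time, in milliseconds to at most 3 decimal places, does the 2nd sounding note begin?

note 2 onset = 3/2b = 1323.529ms

1. 0.0ms @ 0 + 1323.529ms (3/2)
2. 1323.529ms @ 3/2 + 1323.529ms (3/2)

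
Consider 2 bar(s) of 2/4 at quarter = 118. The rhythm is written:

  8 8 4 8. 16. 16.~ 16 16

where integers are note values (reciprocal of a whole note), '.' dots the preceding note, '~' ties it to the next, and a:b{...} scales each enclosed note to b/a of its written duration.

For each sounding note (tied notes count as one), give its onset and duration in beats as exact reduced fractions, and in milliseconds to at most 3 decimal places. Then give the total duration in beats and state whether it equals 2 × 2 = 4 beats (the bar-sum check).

1) 0.0ms=0b +254.237ms=1/2b
2) 254.237ms=1/2b +254.237ms=1/2b
3) 508.475ms=1b +508.475ms=1b
4) 1016.949ms=2b +381.356ms=3/4b
5) 1398.305ms=11/4b +190.678ms=3/8b
6) 1588.983ms=25/8b +317.797ms=5/8b
7) 1906.78ms=15/4b +127.119ms=1/4b
Σ=4b of 4 (118bpm 2/4) — PASS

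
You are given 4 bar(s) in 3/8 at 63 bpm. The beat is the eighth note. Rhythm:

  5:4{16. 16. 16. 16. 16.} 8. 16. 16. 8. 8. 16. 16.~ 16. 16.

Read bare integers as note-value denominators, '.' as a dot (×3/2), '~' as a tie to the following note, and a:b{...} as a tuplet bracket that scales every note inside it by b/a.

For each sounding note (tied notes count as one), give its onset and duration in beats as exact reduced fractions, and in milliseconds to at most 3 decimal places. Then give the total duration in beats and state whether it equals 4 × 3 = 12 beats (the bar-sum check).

1) 0.0ms=0b +571.429ms=3/5b
2) 571.429ms=3/5b +571.429ms=3/5b
3) 1142.857ms=6/5b +571.429ms=3/5b
4) 1714.286ms=9/5b +571.429ms=3/5b
5) 2285.714ms=12/5b +571.429ms=3/5b
6) 2857.143ms=3b +1428.571ms=3/2b
7) 4285.714ms=9/2b +714.286ms=3/4b
8) 5000.0ms=21/4b +714.286ms=3/4b
9) 5714.286ms=6b +1428.571ms=3/2b
10) 7142.857ms=15/2b +1428.571ms=3/2b
11) 8571.429ms=9b +714.286ms=3/4b
12) 9285.714ms=39/4b +1428.571ms=3/2b
13) 10714.286ms=45/4b +714.286ms=3/4b
Σ=12b of 12 (63bpm 3/8) — PASS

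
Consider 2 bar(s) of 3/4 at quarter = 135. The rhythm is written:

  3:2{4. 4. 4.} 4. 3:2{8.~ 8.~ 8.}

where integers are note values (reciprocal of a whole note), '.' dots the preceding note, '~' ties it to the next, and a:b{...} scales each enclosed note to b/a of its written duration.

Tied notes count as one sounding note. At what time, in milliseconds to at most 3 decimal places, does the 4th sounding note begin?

1. 0.0ms @ 0 + 444.444ms (1)
2. 444.444ms @ 1 + 444.444ms (1)
3. 888.889ms @ 2 + 444.444ms (1)
4. 1333.333ms @ 3 + 666.667ms (3/2)
5. 2000.0ms @ 9/2 + 666.667ms (3/2)

note 4 onset = 3b = 1333.333ms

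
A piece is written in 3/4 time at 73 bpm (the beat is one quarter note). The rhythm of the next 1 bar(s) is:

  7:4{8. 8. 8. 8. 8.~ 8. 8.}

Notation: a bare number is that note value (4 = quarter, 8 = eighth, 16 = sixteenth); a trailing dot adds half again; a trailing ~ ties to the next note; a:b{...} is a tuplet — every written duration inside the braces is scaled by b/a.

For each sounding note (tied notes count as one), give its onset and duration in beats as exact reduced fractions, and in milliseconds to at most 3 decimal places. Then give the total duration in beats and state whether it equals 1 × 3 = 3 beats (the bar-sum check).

1) 0.0ms=0b +352.25ms=3/7b
2) 352.25ms=3/7b +352.25ms=3/7b
3) 704.501ms=6/7b +352.25ms=3/7b
4) 1056.751ms=9/7b +352.25ms=3/7b
5) 1409.002ms=12/7b +704.501ms=6/7b
6) 2113.503ms=18/7b +352.25ms=3/7b
Σ=3b of 3 (73bpm 3/4) — PASS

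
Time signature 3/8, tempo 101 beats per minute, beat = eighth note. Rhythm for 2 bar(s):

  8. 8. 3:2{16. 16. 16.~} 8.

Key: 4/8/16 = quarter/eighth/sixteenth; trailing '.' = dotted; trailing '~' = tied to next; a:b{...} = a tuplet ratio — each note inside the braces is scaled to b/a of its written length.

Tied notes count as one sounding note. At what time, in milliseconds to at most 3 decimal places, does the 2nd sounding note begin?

1. 0.0ms @ 0 + 891.089ms (3/2)
2. 891.089ms @ 3/2 + 891.089ms (3/2)
3. 1782.178ms @ 3 + 297.03ms (1/2)
4. 2079.208ms @ 7/2 + 297.03ms (1/2)
5. 2376.238ms @ 4 + 1188.119ms (2)

note 2 onset = 3/2b = 891.089ms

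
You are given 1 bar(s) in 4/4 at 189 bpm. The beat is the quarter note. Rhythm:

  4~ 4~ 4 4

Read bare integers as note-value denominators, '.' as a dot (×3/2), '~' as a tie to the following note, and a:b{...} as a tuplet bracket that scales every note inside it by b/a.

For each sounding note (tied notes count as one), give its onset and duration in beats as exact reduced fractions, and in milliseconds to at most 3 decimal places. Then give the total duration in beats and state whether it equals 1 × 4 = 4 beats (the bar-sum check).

1) 0.0ms=0b +952.381ms=3b
2) 952.381ms=3b +317.46ms=1b
Σ=4b of 4 (189bpm 4/4) — PASS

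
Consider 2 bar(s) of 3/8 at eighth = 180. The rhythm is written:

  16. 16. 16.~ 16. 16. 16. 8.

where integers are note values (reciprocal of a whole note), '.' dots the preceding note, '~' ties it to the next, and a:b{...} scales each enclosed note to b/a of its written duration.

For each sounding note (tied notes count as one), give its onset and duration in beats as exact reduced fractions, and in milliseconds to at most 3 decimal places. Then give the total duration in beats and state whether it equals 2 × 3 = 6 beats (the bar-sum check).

1) 0.0ms=0b +250.0ms=3/4b
2) 250.0ms=3/4b +250.0ms=3/4b
3) 500.0ms=3/2b +500.0ms=3/2b
4) 1000.0ms=3b +250.0ms=3/4b
5) 1250.0ms=15/4b +250.0ms=3/4b
6) 1500.0ms=9/2b +500.0ms=3/2b
Σ=6b of 6 (180bpm 3/8) — PASS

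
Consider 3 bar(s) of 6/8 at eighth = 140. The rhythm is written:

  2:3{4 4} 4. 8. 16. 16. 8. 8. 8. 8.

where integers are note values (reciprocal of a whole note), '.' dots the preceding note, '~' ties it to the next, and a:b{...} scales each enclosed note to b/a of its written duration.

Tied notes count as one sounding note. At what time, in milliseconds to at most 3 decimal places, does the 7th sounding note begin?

1. 0.0ms @ 0 + 1285.714ms (3)
2. 1285.714ms @ 3 + 1285.714ms (3)
3. 2571.429ms @ 6 + 1285.714ms (3)
4. 3857.143ms @ 9 + 642.857ms (3/2)
5. 4500.0ms @ 21/2 + 321.429ms (3/4)
6. 4821.429ms @ 45/4 + 321.429ms (3/4)
7. 5142.857ms @ 12 + 642.857ms (3/2)
8. 5785.714ms @ 27/2 + 642.857ms (3/2)
9. 6428.571ms @ 15 + 642.857ms (3/2)
10. 7071.429ms @ 33/2 + 642.857ms (3/2)

note 7 onset = 12b = 5142.857ms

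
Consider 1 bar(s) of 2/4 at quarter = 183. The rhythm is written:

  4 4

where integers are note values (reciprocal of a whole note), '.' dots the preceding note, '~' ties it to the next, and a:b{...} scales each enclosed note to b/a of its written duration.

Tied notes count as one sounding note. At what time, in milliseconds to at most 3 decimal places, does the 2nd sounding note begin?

note 2 onset = 1b = 327.869ms

1. 0.0ms @ 0 + 327.869ms (1)
2. 327.869ms @ 1 + 327.869ms (1)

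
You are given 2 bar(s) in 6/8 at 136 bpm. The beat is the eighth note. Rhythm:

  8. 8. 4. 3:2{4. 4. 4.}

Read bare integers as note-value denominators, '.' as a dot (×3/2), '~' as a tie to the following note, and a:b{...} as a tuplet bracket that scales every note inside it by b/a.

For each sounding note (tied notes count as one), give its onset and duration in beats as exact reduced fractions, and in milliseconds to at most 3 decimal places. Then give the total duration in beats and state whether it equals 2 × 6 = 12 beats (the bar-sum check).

1) 0.0ms=0b +661.765ms=3/2b
2) 661.765ms=3/2b +661.765ms=3/2b
3) 1323.529ms=3b +1323.529ms=3b
4) 2647.059ms=6b +882.353ms=2b
5) 3529.412ms=8b +882.353ms=2b
6) 4411.765ms=10b +882.353ms=2b
Σ=12b of 12 (136bpm 6/8) — PASS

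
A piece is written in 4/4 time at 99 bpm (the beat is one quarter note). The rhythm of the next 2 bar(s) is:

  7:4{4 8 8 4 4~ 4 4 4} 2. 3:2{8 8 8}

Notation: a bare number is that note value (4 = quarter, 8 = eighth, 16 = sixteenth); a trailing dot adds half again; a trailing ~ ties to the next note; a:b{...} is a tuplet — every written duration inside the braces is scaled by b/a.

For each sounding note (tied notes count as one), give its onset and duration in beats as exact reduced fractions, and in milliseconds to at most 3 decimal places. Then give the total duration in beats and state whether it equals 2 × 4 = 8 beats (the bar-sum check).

1) 0.0ms=0b +346.32ms=4/7b
2) 346.32ms=4/7b +173.16ms=2/7b
3) 519.481ms=6/7b +173.16ms=2/7b
4) 692.641ms=8/7b +346.32ms=4/7b
5) 1038.961ms=12/7b +692.641ms=8/7b
6) 1731.602ms=20/7b +346.32ms=4/7b
7) 2077.922ms=24/7b +346.32ms=4/7b
8) 2424.242ms=4b +1818.182ms=3b
9) 4242.424ms=7b +202.02ms=1/3b
10) 4444.444ms=22/3b +202.02ms=1/3b
11) 4646.465ms=23/3b +202.02ms=1/3b
Σ=8b of 8 (99bpm 4/4) — PASS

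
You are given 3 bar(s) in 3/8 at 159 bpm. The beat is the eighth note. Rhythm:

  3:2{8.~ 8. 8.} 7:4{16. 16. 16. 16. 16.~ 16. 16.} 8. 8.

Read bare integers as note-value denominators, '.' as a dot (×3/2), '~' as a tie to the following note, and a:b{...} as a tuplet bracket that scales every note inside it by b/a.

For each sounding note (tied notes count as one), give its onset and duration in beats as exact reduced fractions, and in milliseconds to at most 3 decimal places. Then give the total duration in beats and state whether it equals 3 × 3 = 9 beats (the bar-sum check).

1) 0.0ms=0b +754.717ms=2b
2) 754.717ms=2b +377.358ms=1b
3) 1132.075ms=3b +161.725ms=3/7b
4) 1293.801ms=24/7b +161.725ms=3/7b
5) 1455.526ms=27/7b +161.725ms=3/7b
6) 1617.251ms=30/7b +161.725ms=3/7b
7) 1778.976ms=33/7b +323.45ms=6/7b
8) 2102.426ms=39/7b +161.725ms=3/7b
9) 2264.151ms=6b +566.038ms=3/2b
10) 2830.189ms=15/2b +566.038ms=3/2b
Σ=9b of 9 (159bpm 3/8) — PASS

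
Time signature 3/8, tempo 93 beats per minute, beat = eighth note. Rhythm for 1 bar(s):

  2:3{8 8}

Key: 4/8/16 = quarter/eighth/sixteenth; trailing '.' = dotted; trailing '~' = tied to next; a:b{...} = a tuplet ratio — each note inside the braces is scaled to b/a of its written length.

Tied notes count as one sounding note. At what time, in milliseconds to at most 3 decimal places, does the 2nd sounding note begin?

note 2 onset = 3/2b = 967.742ms

1. 0.0ms @ 0 + 967.742ms (3/2)
2. 967.742ms @ 3/2 + 967.742ms (3/2)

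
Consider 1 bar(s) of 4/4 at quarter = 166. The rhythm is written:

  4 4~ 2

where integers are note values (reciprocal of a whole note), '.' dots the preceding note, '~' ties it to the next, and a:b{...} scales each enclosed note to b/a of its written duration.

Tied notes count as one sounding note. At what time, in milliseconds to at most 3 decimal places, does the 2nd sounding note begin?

note 2 onset = 1b = 361.446ms

1. 0.0ms @ 0 + 361.446ms (1)
2. 361.446ms @ 1 + 1084.337ms (3)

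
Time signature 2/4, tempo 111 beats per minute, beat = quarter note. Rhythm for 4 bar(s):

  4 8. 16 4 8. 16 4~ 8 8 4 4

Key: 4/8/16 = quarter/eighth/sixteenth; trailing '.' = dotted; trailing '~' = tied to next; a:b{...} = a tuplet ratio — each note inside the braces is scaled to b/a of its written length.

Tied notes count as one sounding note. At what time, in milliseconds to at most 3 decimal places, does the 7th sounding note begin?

1. 0.0ms @ 0 + 540.541ms (1)
2. 540.541ms @ 1 + 405.405ms (3/4)
3. 945.946ms @ 7/4 + 135.135ms (1/4)
4. 1081.081ms @ 2 + 540.541ms (1)
5. 1621.622ms @ 3 + 405.405ms (3/4)
6. 2027.027ms @ 15/4 + 135.135ms (1/4)
7. 2162.162ms @ 4 + 810.811ms (3/2)
8. 2972.973ms @ 11/2 + 270.27ms (1/2)
9. 3243.243ms @ 6 + 540.541ms (1)
10. 3783.784ms @ 7 + 540.541ms (1)

note 7 onset = 4b = 2162.162ms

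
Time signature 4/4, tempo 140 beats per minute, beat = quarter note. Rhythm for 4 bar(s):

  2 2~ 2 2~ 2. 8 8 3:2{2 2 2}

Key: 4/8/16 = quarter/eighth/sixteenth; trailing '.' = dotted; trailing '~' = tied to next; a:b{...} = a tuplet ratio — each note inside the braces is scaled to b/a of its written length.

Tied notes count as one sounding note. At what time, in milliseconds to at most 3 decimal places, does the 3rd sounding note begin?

1. 0.0ms @ 0 + 857.143ms (2)
2. 857.143ms @ 2 + 1714.286ms (4)
3. 2571.429ms @ 6 + 2142.857ms (5)
4. 4714.286ms @ 11 + 214.286ms (1/2)
5. 4928.571ms @ 23/2 + 214.286ms (1/2)
6. 5142.857ms @ 12 + 571.429ms (4/3)
7. 5714.286ms @ 40/3 + 571.429ms (4/3)
8. 6285.714ms @ 44/3 + 571.429ms (4/3)

note 3 onset = 6b = 2571.429ms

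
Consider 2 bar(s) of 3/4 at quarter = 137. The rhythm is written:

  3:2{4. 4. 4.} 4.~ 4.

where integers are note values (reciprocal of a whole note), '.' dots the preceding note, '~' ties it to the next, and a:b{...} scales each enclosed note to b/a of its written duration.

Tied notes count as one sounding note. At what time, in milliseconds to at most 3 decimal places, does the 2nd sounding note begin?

note 2 onset = 1b = 437.956ms

1. 0.0ms @ 0 + 437.956ms (1)
2. 437.956ms @ 1 + 437.956ms (1)
3. 875.912ms @ 2 + 437.956ms (1)
4. 1313.869ms @ 3 + 1313.869ms (3)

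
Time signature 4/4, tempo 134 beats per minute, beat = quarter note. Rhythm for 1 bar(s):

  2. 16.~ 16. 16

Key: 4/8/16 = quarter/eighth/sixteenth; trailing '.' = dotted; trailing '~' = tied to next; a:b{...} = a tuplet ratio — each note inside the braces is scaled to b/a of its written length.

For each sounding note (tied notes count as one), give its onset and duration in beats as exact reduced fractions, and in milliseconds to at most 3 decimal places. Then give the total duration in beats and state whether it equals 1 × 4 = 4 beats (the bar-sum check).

1) 0.0ms=0b +1343.284ms=3b
2) 1343.284ms=3b +335.821ms=3/4b
3) 1679.104ms=15/4b +111.94ms=1/4b
Σ=4b of 4 (134bpm 4/4) — PASS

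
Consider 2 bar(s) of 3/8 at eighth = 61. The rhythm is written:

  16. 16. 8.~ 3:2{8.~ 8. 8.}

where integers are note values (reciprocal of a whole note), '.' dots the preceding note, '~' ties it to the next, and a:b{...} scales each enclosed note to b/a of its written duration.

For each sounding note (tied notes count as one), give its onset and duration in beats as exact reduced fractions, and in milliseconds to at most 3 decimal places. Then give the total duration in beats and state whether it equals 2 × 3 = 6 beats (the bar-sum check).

1) 0.0ms=0b +737.705ms=3/4b
2) 737.705ms=3/4b +737.705ms=3/4b
3) 1475.41ms=3/2b +3442.623ms=7/2b
4) 4918.033ms=5b +983.607ms=1b
Σ=6b of 6 (61bpm 3/8) — PASS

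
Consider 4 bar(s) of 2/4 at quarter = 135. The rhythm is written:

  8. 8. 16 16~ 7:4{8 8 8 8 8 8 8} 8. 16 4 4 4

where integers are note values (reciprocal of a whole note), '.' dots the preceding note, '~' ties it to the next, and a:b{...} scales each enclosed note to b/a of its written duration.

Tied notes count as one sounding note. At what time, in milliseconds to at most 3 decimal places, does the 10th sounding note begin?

note 10 onset = 26/7b = 1650.794ms

1. 0.0ms @ 0 + 333.333ms (3/4)
2. 333.333ms @ 3/4 + 333.333ms (3/4)
3. 666.667ms @ 3/2 + 111.111ms (1/4)
4. 777.778ms @ 7/4 + 238.095ms (15/28)
5. 1015.873ms @ 16/7 + 126.984ms (2/7)
6. 1142.857ms @ 18/7 + 126.984ms (2/7)
7. 1269.841ms @ 20/7 + 126.984ms (2/7)
8. 1396.825ms @ 22/7 + 126.984ms (2/7)
9. 1523.81ms @ 24/7 + 126.984ms (2/7)
10. 1650.794ms @ 26/7 + 126.984ms (2/7)
11. 1777.778ms @ 4 + 333.333ms (3/4)
12. 2111.111ms @ 19/4 + 111.111ms (1/4)
13. 2222.222ms @ 5 + 444.444ms (1)
14. 2666.667ms @ 6 + 444.444ms (1)
15. 3111.111ms @ 7 + 444.444ms (1)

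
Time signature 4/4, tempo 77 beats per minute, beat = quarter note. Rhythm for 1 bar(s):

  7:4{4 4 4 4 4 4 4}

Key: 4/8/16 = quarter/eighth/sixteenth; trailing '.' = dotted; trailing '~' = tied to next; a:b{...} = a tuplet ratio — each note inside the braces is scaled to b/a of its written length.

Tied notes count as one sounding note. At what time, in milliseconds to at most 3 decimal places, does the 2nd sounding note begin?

note 2 onset = 4/7b = 445.269ms

1. 0.0ms @ 0 + 445.269ms (4/7)
2. 445.269ms @ 4/7 + 445.269ms (4/7)
3. 890.538ms @ 8/7 + 445.269ms (4/7)
4. 1335.807ms @ 12/7 + 445.269ms (4/7)
5. 1781.076ms @ 16/7 + 445.269ms (4/7)
6. 2226.345ms @ 20/7 + 445.269ms (4/7)
7. 2671.614ms @ 24/7 + 445.269ms (4/7)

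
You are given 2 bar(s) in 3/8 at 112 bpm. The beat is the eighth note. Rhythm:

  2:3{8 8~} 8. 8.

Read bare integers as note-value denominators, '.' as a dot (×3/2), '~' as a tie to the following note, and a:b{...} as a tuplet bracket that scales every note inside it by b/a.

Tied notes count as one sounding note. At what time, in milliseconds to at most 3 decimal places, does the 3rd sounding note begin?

1. 0.0ms @ 0 + 803.571ms (3/2)
2. 803.571ms @ 3/2 + 1607.143ms (3)
3. 2410.714ms @ 9/2 + 803.571ms (3/2)

note 3 onset = 9/2b = 2410.714ms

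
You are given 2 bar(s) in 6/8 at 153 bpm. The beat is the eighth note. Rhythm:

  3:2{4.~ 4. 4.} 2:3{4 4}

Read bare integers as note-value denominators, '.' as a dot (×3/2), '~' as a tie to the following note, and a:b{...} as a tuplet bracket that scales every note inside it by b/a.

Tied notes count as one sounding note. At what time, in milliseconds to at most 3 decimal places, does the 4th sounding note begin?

1. 0.0ms @ 0 + 1568.627ms (4)
2. 1568.627ms @ 4 + 784.314ms (2)
3. 2352.941ms @ 6 + 1176.471ms (3)
4. 3529.412ms @ 9 + 1176.471ms (3)

note 4 onset = 9b = 3529.412ms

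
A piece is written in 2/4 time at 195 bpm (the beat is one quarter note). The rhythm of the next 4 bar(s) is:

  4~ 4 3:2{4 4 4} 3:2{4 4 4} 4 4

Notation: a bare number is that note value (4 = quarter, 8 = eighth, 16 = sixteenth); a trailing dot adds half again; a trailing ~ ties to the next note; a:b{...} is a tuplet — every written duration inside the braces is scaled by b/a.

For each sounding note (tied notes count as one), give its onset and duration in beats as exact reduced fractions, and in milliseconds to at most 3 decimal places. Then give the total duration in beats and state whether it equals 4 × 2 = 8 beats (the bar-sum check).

1) 0.0ms=0b +615.385ms=2b
2) 615.385ms=2b +205.128ms=2/3b
3) 820.513ms=8/3b +205.128ms=2/3b
4) 1025.641ms=10/3b +205.128ms=2/3b
5) 1230.769ms=4b +205.128ms=2/3b
6) 1435.897ms=14/3b +205.128ms=2/3b
7) 1641.026ms=16/3b +205.128ms=2/3b
8) 1846.154ms=6b +307.692ms=1b
9) 2153.846ms=7b +307.692ms=1b
Σ=8b of 8 (195bpm 2/4) — PASS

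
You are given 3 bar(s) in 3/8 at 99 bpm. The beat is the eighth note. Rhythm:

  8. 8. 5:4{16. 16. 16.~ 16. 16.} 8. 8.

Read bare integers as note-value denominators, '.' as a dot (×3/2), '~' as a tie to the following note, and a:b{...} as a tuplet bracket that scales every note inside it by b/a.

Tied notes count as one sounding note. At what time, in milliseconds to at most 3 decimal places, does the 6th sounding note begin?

note 6 onset = 27/5b = 3272.727ms

1. 0.0ms @ 0 + 909.091ms (3/2)
2. 909.091ms @ 3/2 + 909.091ms (3/2)
3. 1818.182ms @ 3 + 363.636ms (3/5)
4. 2181.818ms @ 18/5 + 363.636ms (3/5)
5. 2545.455ms @ 21/5 + 727.273ms (6/5)
6. 3272.727ms @ 27/5 + 363.636ms (3/5)
7. 3636.364ms @ 6 + 909.091ms (3/2)
8. 4545.455ms @ 15/2 + 909.091ms (3/2)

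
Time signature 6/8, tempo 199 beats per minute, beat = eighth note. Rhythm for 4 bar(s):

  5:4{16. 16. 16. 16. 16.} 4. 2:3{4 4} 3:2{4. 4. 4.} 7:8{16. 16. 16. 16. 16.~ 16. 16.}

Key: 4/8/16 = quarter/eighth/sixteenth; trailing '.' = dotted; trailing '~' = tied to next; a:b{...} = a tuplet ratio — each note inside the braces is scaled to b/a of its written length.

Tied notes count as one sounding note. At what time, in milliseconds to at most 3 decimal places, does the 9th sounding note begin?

1. 0.0ms @ 0 + 180.905ms (3/5)
2. 180.905ms @ 3/5 + 180.905ms (3/5)
3. 361.809ms @ 6/5 + 180.905ms (3/5)
4. 542.714ms @ 9/5 + 180.905ms (3/5)
5. 723.618ms @ 12/5 + 180.905ms (3/5)
6. 904.523ms @ 3 + 904.523ms (3)
7. 1809.045ms @ 6 + 904.523ms (3)
8. 2713.568ms @ 9 + 904.523ms (3)
9. 3618.09ms @ 12 + 603.015ms (2)
10. 4221.106ms @ 14 + 603.015ms (2)
11. 4824.121ms @ 16 + 603.015ms (2)
12. 5427.136ms @ 18 + 258.435ms (6/7)
13. 5685.571ms @ 132/7 + 258.435ms (6/7)
14. 5944.006ms @ 138/7 + 258.435ms (6/7)
15. 6202.441ms @ 144/7 + 258.435ms (6/7)
16. 6460.876ms @ 150/7 + 516.87ms (12/7)
17. 6977.746ms @ 162/7 + 258.435ms (6/7)

note 9 onset = 12b = 3618.09ms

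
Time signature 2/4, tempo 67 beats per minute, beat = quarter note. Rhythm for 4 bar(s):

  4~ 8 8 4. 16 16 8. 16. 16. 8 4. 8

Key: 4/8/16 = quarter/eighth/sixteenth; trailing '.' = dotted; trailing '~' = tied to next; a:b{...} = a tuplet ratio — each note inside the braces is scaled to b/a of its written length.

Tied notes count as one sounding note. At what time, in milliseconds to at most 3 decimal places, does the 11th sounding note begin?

note 11 onset = 15/2b = 6716.418ms

1. 0.0ms @ 0 + 1343.284ms (3/2)
2. 1343.284ms @ 3/2 + 447.761ms (1/2)
3. 1791.045ms @ 2 + 1343.284ms (3/2)
4. 3134.328ms @ 7/2 + 223.881ms (1/4)
5. 3358.209ms @ 15/4 + 223.881ms (1/4)
6. 3582.09ms @ 4 + 671.642ms (3/4)
7. 4253.731ms @ 19/4 + 335.821ms (3/8)
8. 4589.552ms @ 41/8 + 335.821ms (3/8)
9. 4925.373ms @ 11/2 + 447.761ms (1/2)
10. 5373.134ms @ 6 + 1343.284ms (3/2)
11. 6716.418ms @ 15/2 + 447.761ms (1/2)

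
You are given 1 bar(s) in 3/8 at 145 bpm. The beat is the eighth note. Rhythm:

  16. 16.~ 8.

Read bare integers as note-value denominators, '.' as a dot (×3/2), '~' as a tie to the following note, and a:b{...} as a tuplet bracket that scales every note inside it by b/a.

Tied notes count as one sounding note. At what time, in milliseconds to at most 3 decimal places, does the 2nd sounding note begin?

1. 0.0ms @ 0 + 310.345ms (3/4)
2. 310.345ms @ 3/4 + 931.034ms (9/4)

note 2 onset = 3/4b = 310.345ms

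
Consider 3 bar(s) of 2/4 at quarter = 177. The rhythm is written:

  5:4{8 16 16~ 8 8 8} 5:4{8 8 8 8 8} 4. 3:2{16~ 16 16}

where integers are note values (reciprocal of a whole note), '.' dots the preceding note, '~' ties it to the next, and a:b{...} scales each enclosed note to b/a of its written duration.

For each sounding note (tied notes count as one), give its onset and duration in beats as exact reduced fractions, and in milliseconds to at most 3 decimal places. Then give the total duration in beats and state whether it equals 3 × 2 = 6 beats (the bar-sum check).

1) 0.0ms=0b +135.593ms=2/5b
2) 135.593ms=2/5b +67.797ms=1/5b
3) 203.39ms=3/5b +203.39ms=3/5b
4) 406.78ms=6/5b +135.593ms=2/5b
5) 542.373ms=8/5b +135.593ms=2/5b
6) 677.966ms=2b +135.593ms=2/5b
7) 813.559ms=12/5b +135.593ms=2/5b
8) 949.153ms=14/5b +135.593ms=2/5b
9) 1084.746ms=16/5b +135.593ms=2/5b
10) 1220.339ms=18/5b +135.593ms=2/5b
11) 1355.932ms=4b +508.475ms=3/2b
12) 1864.407ms=11/2b +112.994ms=1/3b
13) 1977.401ms=35/6b +56.497ms=1/6b
Σ=6b of 6 (177bpm 2/4) — PASS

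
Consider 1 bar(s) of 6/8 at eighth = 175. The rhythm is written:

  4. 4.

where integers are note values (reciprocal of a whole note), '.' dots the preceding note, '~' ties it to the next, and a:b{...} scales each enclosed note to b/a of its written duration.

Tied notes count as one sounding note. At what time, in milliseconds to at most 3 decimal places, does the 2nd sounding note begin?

1. 0.0ms @ 0 + 1028.571ms (3)
2. 1028.571ms @ 3 + 1028.571ms (3)

note 2 onset = 3b = 1028.571ms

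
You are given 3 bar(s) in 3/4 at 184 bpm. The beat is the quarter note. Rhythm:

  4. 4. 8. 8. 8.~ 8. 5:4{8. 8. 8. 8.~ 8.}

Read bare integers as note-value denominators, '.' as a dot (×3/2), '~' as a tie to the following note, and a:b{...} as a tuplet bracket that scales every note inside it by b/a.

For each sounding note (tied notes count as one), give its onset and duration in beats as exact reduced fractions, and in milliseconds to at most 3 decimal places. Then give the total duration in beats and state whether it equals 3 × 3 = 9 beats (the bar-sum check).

1) 0.0ms=0b +489.13ms=3/2b
2) 489.13ms=3/2b +489.13ms=3/2b
3) 978.261ms=3b +244.565ms=3/4b
4) 1222.826ms=15/4b +244.565ms=3/4b
5) 1467.391ms=9/2b +489.13ms=3/2b
6) 1956.522ms=6b +195.652ms=3/5b
7) 2152.174ms=33/5b +195.652ms=3/5b
8) 2347.826ms=36/5b +195.652ms=3/5b
9) 2543.478ms=39/5b +391.304ms=6/5b
Σ=9b of 9 (184bpm 3/4) — PASS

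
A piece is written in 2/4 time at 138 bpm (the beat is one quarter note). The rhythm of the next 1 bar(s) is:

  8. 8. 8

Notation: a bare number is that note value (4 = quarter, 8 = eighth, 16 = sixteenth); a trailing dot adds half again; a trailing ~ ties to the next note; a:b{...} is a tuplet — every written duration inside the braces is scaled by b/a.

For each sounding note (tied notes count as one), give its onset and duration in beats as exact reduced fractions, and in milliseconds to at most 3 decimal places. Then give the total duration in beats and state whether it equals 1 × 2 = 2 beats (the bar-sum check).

1) 0.0ms=0b +326.087ms=3/4b
2) 326.087ms=3/4b +326.087ms=3/4b
3) 652.174ms=3/2b +217.391ms=1/2b
Σ=2b of 2 (138bpm 2/4) — PASS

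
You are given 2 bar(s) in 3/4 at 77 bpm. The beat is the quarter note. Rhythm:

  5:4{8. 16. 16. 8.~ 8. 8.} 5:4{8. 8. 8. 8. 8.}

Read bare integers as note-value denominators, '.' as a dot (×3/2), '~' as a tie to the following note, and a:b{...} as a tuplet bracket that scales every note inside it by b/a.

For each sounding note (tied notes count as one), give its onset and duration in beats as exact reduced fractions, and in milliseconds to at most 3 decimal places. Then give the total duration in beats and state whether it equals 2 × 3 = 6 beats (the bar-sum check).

1) 0.0ms=0b +467.532ms=3/5b
2) 467.532ms=3/5b +233.766ms=3/10b
3) 701.299ms=9/10b +233.766ms=3/10b
4) 935.065ms=6/5b +935.065ms=6/5b
5) 1870.13ms=12/5b +467.532ms=3/5b
6) 2337.662ms=3b +467.532ms=3/5b
7) 2805.195ms=18/5b +467.532ms=3/5b
8) 3272.727ms=21/5b +467.532ms=3/5b
9) 3740.26ms=24/5b +467.532ms=3/5b
10) 4207.792ms=27/5b +467.532ms=3/5b
Σ=6b of 6 (77bpm 3/4) — PASS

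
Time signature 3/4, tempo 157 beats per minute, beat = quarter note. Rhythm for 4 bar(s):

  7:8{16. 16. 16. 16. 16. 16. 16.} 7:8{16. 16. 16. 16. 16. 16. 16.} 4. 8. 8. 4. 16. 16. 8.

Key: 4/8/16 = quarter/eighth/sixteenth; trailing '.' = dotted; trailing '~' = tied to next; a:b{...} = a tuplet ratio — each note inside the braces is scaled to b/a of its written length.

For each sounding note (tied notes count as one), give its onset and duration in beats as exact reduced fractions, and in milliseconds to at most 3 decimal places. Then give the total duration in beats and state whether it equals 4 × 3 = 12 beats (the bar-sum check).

1) 0.0ms=0b +163.785ms=3/7b
2) 163.785ms=3/7b +163.785ms=3/7b
3) 327.571ms=6/7b +163.785ms=3/7b
4) 491.356ms=9/7b +163.785ms=3/7b
5) 655.141ms=12/7b +163.785ms=3/7b
6) 818.926ms=15/7b +163.785ms=3/7b
7) 982.712ms=18/7b +163.785ms=3/7b
8) 1146.497ms=3b +163.785ms=3/7b
9) 1310.282ms=24/7b +163.785ms=3/7b
10) 1474.067ms=27/7b +163.785ms=3/7b
11) 1637.853ms=30/7b +163.785ms=3/7b
12) 1801.638ms=33/7b +163.785ms=3/7b
13) 1965.423ms=36/7b +163.785ms=3/7b
14) 2129.208ms=39/7b +163.785ms=3/7b
15) 2292.994ms=6b +573.248ms=3/2b
16) 2866.242ms=15/2b +286.624ms=3/4b
17) 3152.866ms=33/4b +286.624ms=3/4b
18) 3439.49ms=9b +573.248ms=3/2b
19) 4012.739ms=21/2b +143.312ms=3/8b
20) 4156.051ms=87/8b +143.312ms=3/8b
21) 4299.363ms=45/4b +286.624ms=3/4b
Σ=12b of 12 (157bpm 3/4) — PASS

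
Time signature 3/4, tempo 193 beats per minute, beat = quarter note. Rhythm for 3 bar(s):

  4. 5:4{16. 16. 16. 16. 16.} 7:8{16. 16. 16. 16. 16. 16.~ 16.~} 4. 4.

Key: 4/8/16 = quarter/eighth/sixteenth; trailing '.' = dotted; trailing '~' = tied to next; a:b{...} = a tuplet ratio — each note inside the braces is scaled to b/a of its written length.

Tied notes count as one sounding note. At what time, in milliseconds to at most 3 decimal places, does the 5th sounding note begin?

note 5 onset = 12/5b = 746.114ms

1. 0.0ms @ 0 + 466.321ms (3/2)
2. 466.321ms @ 3/2 + 93.264ms (3/10)
3. 559.585ms @ 9/5 + 93.264ms (3/10)
4. 652.85ms @ 21/10 + 93.264ms (3/10)
5. 746.114ms @ 12/5 + 93.264ms (3/10)
6. 839.378ms @ 27/10 + 93.264ms (3/10)
7. 932.642ms @ 3 + 133.235ms (3/7)
8. 1065.877ms @ 24/7 + 133.235ms (3/7)
9. 1199.112ms @ 27/7 + 133.235ms (3/7)
10. 1332.346ms @ 30/7 + 133.235ms (3/7)
11. 1465.581ms @ 33/7 + 133.235ms (3/7)
12. 1598.816ms @ 36/7 + 732.791ms (33/14)
13. 2331.606ms @ 15/2 + 466.321ms (3/2)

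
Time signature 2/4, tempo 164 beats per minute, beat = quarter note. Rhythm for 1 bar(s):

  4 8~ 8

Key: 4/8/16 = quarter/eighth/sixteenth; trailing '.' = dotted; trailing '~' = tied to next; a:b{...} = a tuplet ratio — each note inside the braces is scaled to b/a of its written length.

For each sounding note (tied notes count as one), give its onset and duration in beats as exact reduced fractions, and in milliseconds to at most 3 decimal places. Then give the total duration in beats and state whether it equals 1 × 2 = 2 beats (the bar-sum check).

1) 0.0ms=0b +365.854ms=1b
2) 365.854ms=1b +365.854ms=1b
Σ=2b of 2 (164bpm 2/4) — PASS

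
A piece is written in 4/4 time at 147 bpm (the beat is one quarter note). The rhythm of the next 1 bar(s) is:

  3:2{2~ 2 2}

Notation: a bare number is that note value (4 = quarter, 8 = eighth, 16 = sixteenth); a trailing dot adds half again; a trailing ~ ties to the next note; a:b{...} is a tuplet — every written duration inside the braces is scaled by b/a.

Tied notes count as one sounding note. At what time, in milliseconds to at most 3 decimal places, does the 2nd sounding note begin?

note 2 onset = 8/3b = 1088.435ms

1. 0.0ms @ 0 + 1088.435ms (8/3)
2. 1088.435ms @ 8/3 + 544.218ms (4/3)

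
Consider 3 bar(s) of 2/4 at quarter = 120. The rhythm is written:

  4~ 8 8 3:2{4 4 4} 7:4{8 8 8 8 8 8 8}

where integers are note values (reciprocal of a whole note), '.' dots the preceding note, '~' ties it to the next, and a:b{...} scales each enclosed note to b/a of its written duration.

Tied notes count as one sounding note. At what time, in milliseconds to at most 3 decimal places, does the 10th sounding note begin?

note 10 onset = 36/7b = 2571.429ms

1. 0.0ms @ 0 + 750.0ms (3/2)
2. 750.0ms @ 3/2 + 250.0ms (1/2)
3. 1000.0ms @ 2 + 333.333ms (2/3)
4. 1333.333ms @ 8/3 + 333.333ms (2/3)
5. 1666.667ms @ 10/3 + 333.333ms (2/3)
6. 2000.0ms @ 4 + 142.857ms (2/7)
7. 2142.857ms @ 30/7 + 142.857ms (2/7)
8. 2285.714ms @ 32/7 + 142.857ms (2/7)
9. 2428.571ms @ 34/7 + 142.857ms (2/7)
10. 2571.429ms @ 36/7 + 142.857ms (2/7)
11. 2714.286ms @ 38/7 + 142.857ms (2/7)
12. 2857.143ms @ 40/7 + 142.857ms (2/7)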